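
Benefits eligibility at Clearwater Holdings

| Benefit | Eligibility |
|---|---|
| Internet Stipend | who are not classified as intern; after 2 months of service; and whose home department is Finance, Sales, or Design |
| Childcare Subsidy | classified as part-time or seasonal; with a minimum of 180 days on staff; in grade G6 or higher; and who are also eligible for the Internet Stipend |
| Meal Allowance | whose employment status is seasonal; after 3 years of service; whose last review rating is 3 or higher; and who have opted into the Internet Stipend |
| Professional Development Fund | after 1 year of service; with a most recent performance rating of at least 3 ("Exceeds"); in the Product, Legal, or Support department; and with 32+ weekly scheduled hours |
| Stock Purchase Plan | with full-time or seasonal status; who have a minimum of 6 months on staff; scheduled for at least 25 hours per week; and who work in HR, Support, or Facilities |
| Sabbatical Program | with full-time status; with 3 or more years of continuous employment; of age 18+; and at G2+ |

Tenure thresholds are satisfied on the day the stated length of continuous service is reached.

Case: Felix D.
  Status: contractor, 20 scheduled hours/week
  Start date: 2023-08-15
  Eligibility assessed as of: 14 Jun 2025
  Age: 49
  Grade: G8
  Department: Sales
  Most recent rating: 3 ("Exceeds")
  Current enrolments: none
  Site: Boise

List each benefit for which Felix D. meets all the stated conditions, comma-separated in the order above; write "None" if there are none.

Service from 2023-08-15 to 14 Jun 2025: 669 days.
Internet Stipend — status contractor ✓ (not excluded); service 669 days ≥ 2 months (≈60 days) ✓; dept Sales ✓ → eligible.
Childcare Subsidy — status contractor ✗ (requires part-time or seasonal) → not eligible.
Meal Allowance — status contractor ✗ (requires seasonal) → not eligible.
Professional Development Fund — service 669 days ≥ 1 year (≈365 days) ✓; rating 3 ≥ 3 ✓; dept Sales ✗ → not eligible.
Stock Purchase Plan — status contractor ✗ (requires full-time or seasonal) → not eligible.
Sabbatical Program — status contractor ✗ (requires full-time) → not eligible.

Internet Stipend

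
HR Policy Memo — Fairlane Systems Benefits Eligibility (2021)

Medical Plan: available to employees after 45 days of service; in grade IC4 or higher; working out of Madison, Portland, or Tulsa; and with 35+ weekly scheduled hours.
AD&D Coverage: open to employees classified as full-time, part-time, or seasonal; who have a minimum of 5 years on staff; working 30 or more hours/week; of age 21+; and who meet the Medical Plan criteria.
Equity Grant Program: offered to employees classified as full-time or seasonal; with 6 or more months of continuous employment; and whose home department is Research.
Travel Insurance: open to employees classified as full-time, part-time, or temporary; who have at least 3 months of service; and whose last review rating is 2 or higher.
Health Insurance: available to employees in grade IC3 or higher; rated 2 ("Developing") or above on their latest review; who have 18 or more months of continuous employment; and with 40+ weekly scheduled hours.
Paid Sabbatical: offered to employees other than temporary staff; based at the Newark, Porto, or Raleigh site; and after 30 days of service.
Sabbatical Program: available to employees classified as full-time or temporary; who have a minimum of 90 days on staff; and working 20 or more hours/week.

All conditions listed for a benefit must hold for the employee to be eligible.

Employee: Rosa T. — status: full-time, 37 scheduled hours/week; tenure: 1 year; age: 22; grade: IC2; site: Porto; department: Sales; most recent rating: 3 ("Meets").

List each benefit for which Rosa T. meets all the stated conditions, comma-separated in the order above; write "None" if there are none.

Travel Insurance, Paid Sabbatical, Sabbatical Program

Medical Plan — service 1 year ≥ 45 days ✓; grade IC2 < IC4 ✗ → not eligible.
AD&D Coverage — status full-time ✓; service 1 year < 5 years ✗ → not eligible.
Equity Grant Program — status full-time ✓; service 1 year ≥ 6 months (≈180 days) ✓; dept Sales ✗ → not eligible.
Travel Insurance — status full-time ✓; service 1 year ≥ 3 months (≈90 days) ✓; rating 3 ≥ 2 ✓ → eligible.
Health Insurance — grade IC2 < IC3 ✗ → not eligible.
Paid Sabbatical — status full-time ✓ (not excluded); site Porto ✓; service 1 year ≥ 30 days ✓ → eligible.
Sabbatical Program — status full-time ✓; service 1 year ≥ 90 days ✓; 37 hrs/wk ≥ 20 ✓ → eligible.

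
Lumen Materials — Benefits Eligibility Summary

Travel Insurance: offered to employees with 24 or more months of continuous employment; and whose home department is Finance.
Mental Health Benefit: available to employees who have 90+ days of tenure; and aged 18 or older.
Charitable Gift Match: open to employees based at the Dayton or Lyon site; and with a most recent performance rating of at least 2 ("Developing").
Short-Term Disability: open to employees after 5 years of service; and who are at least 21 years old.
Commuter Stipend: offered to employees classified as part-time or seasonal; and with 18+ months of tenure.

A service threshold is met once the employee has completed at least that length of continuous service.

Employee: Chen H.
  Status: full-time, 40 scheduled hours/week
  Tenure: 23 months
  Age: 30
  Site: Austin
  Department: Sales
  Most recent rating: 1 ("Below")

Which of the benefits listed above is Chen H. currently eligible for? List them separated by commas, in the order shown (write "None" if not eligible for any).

Travel Insurance — service 23 months < 24 months ✗ → not eligible.
Mental Health Benefit — service 23 months ≥ 90 days ✓; age 30 ≥ 18 ✓ → eligible.
Charitable Gift Match — site Austin ✗ (not Dayton or Lyon) → not eligible.
Short-Term Disability — service 23 months < 5 years (≈1825 days) ✗ → not eligible.
Commuter Stipend — status full-time ✗ (requires part-time or seasonal) → not eligible.

Mental Health Benefit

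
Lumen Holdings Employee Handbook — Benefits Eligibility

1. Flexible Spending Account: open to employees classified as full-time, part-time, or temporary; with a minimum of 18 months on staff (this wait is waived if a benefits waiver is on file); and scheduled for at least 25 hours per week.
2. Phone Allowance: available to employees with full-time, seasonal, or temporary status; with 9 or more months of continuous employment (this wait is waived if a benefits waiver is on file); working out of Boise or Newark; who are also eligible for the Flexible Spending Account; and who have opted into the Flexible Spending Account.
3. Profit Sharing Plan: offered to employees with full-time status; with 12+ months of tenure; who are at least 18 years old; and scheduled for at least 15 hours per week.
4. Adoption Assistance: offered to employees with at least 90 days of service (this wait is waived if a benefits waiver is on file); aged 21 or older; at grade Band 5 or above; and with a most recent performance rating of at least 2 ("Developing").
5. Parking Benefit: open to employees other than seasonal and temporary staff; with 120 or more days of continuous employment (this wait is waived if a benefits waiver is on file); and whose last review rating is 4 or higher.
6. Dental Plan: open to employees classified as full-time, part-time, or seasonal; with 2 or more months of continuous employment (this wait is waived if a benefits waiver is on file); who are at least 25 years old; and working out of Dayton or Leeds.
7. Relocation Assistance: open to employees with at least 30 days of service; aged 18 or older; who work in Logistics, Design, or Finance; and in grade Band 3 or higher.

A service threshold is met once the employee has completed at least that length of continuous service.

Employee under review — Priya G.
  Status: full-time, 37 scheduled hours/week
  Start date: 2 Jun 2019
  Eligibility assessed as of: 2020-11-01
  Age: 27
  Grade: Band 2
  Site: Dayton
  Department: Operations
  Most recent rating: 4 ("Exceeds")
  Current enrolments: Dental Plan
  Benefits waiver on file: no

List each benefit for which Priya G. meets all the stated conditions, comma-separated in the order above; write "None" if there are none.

Service from 2 Jun 2019 to 2020-11-01: 518 days.
Flexible Spending Account — status full-time ✓; no waiver, service 518 days < 18 months (≈540 days) ✗ → not eligible.
Phone Allowance — status full-time ✓; no waiver, service 518 days ≥ 9 months (≈270 days) ✓; site Dayton ✗ (not Boise or Newark) → not eligible.
Profit Sharing Plan — status full-time ✓; service 518 days ≥ 12 months (≈360 days) ✓; age 27 ≥ 18 ✓; 37 hrs/wk ≥ 15 ✓ → eligible.
Adoption Assistance — no waiver, service 518 days ≥ 90 days ✓; age 27 ≥ 21 ✓; grade Band 2 < Band 5 ✗ → not eligible.
Parking Benefit — status full-time ✓ (not excluded); no waiver, service 518 days ≥ 120 days ✓; rating 4 ≥ 4 ✓ → eligible.
Dental Plan — status full-time ✓; no waiver, service 518 days ≥ 2 months (≈60 days) ✓; age 27 ≥ 25 ✓; site Dayton ✓ → eligible.
Relocation Assistance — service 518 days ≥ 30 days ✓; age 27 ≥ 18 ✓; dept Operations ✗ → not eligible.

Profit Sharing Plan, Parking Benefit, Dental Plan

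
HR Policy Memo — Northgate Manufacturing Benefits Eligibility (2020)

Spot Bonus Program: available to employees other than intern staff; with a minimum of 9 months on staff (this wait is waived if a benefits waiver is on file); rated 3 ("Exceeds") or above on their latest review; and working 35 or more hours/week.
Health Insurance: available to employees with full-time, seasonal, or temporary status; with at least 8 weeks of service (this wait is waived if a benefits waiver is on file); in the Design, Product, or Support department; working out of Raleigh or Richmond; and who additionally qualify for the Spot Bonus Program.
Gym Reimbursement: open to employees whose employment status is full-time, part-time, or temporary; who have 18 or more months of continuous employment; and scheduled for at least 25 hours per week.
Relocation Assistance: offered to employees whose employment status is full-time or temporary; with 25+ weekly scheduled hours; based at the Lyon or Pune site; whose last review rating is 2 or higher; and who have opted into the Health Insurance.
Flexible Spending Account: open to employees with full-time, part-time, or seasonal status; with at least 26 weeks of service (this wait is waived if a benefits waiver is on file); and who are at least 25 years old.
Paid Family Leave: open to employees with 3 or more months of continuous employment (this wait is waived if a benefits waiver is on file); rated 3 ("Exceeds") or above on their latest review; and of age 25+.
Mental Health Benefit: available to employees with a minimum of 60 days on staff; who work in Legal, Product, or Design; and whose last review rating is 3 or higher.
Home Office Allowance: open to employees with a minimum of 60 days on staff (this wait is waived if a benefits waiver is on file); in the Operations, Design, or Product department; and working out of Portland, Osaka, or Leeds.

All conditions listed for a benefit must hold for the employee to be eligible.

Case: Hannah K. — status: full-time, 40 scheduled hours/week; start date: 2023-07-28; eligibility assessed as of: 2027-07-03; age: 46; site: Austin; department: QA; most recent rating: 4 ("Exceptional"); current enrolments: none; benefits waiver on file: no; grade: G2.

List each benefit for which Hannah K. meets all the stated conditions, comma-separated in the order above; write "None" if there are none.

Service from 2023-07-28 to 2027-07-03: 1436 days.
Spot Bonus Program — status full-time ✓ (not excluded); no waiver, service 1436 days ≥ 9 months (≈270 days) ✓; rating 4 ≥ 3 ✓; 40 hrs/wk ≥ 35 ✓ → eligible.
Health Insurance — status full-time ✓; no waiver, service 1436 days ≥ 8 weeks (≈56 days) ✓; dept QA ✗ → not eligible.
Gym Reimbursement — status full-time ✓; service 1436 days ≥ 18 months (≈540 days) ✓; 40 hrs/wk ≥ 25 ✓ → eligible.
Relocation Assistance — status full-time ✓; 40 hrs/wk ≥ 25 ✓; site Austin ✗ (not Lyon or Pune) → not eligible.
Flexible Spending Account — status full-time ✓; no waiver, service 1436 days ≥ 26 weeks (≈182 days) ✓; age 46 ≥ 25 ✓ → eligible.
Paid Family Leave — no waiver, service 1436 days ≥ 3 months (≈90 days) ✓; rating 4 ≥ 3 ✓; age 46 ≥ 25 ✓ → eligible.
Mental Health Benefit — service 1436 days ≥ 60 days ✓; dept QA ✗ → not eligible.
Home Office Allowance — no waiver, service 1436 days ≥ 60 days ✓; dept QA ✗ → not eligible.

Spot Bonus Program, Gym Reimbursement, Flexible Spending Account, Paid Family Leave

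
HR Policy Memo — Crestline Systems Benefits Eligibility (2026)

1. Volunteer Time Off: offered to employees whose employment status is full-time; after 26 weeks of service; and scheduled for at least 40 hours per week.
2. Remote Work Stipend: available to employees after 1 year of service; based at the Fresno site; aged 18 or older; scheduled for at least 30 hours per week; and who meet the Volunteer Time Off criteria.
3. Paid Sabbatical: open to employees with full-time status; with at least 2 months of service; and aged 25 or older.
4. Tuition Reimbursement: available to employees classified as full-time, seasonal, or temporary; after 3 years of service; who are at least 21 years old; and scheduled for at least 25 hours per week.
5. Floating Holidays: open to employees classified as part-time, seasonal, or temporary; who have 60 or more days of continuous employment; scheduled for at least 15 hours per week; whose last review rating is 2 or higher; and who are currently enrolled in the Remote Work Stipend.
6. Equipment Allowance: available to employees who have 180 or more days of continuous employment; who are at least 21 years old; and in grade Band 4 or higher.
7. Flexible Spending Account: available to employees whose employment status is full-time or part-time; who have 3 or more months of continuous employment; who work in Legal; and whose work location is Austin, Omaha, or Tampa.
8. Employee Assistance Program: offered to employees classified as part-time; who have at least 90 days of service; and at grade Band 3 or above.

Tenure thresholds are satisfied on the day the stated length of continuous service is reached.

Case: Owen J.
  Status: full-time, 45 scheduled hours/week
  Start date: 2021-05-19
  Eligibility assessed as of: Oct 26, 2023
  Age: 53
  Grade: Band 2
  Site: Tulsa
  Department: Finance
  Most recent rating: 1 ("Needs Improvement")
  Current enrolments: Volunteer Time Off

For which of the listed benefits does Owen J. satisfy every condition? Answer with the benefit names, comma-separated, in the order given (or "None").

Service from 2021-05-19 to Oct 26, 2023: 890 days.
Volunteer Time Off — status full-time ✓; service 890 days ≥ 26 weeks (≈182 days) ✓; 45 hrs/wk ≥ 40 ✓ → eligible.
Remote Work Stipend — service 890 days ≥ 1 year (≈365 days) ✓; site Tulsa ✗ (not Fresno) → not eligible.
Paid Sabbatical — status full-time ✓; service 890 days ≥ 2 months (≈60 days) ✓; age 53 ≥ 25 ✓ → eligible.
Tuition Reimbursement — status full-time ✓; service 890 days < 3 years (≈1095 days) ✗ → not eligible.
Floating Holidays — status full-time ✗ (requires part-time, seasonal, or temporary) → not eligible.
Equipment Allowance — service 890 days ≥ 180 days ✓; age 53 ≥ 21 ✓; grade Band 2 < Band 4 ✗ → not eligible.
Flexible Spending Account — status full-time ✓; service 890 days ≥ 3 months (≈90 days) ✓; dept Finance ✗ → not eligible.
Employee Assistance Program — status full-time ✗ (requires part-time) → not eligible.

Volunteer Time Off, Paid Sabbatical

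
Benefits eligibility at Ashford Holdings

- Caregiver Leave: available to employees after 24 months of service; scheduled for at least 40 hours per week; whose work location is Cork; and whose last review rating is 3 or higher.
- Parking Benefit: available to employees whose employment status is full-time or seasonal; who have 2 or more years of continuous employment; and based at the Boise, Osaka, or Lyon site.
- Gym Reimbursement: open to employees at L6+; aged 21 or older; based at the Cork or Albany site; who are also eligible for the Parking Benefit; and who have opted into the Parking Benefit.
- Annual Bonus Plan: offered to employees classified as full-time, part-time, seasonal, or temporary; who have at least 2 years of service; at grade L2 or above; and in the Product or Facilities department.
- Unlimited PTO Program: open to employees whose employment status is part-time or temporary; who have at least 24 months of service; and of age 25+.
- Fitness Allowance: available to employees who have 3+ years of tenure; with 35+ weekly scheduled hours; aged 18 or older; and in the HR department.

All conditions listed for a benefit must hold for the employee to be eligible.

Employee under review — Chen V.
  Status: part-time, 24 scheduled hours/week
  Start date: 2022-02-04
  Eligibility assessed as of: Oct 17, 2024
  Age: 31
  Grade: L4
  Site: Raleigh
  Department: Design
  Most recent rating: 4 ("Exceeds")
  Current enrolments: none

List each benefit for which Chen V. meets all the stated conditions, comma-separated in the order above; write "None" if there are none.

Unlimited PTO Program

Service from 2022-02-04 to Oct 17, 2024: 986 days.
Caregiver Leave — service 986 days ≥ 24 months (≈720 days) ✓; 24 hrs/wk < 40 ✗ → not eligible.
Parking Benefit — status part-time ✗ (requires full-time or seasonal) → not eligible.
Gym Reimbursement — grade L4 < L6 ✗ → not eligible.
Annual Bonus Plan — status part-time ✓; service 986 days ≥ 2 years (≈730 days) ✓; grade L4 ≥ L2 ✓; dept Design ✗ → not eligible.
Unlimited PTO Program — status part-time ✓; service 986 days ≥ 24 months (≈720 days) ✓; age 31 ≥ 25 ✓ → eligible.
Fitness Allowance — service 986 days < 3 years (≈1095 days) ✗ → not eligible.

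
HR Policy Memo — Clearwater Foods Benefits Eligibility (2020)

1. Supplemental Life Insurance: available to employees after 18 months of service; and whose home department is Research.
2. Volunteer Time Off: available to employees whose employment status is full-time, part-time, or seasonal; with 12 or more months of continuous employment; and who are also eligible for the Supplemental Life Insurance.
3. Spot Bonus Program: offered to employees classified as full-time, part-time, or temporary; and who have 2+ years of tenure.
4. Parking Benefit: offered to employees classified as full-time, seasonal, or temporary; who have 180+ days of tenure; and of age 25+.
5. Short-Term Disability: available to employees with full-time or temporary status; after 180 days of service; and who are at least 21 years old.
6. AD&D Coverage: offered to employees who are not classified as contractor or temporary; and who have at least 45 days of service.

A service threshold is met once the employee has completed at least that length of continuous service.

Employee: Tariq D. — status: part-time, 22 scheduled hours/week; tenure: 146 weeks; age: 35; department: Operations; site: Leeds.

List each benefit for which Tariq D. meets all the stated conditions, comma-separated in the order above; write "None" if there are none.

Supplemental Life Insurance — service 146 weeks ≥ 18 months (≈540 days) ✓; dept Operations ✗ → not eligible.
Volunteer Time Off — status part-time ✓; service 146 weeks ≥ 12 months (≈360 days) ✓; not eligible for Supplemental Life Insurance ✗ → not eligible.
Spot Bonus Program — status part-time ✓; service 146 weeks ≥ 2 years (≈730 days) ✓ → eligible.
Parking Benefit — status part-time ✗ (requires full-time, seasonal, or temporary) → not eligible.
Short-Term Disability — status part-time ✗ (requires full-time or temporary) → not eligible.
AD&D Coverage — status part-time ✓ (not excluded); service 146 weeks ≥ 45 days ✓ → eligible.

Spot Bonus Program, AD&D Coverage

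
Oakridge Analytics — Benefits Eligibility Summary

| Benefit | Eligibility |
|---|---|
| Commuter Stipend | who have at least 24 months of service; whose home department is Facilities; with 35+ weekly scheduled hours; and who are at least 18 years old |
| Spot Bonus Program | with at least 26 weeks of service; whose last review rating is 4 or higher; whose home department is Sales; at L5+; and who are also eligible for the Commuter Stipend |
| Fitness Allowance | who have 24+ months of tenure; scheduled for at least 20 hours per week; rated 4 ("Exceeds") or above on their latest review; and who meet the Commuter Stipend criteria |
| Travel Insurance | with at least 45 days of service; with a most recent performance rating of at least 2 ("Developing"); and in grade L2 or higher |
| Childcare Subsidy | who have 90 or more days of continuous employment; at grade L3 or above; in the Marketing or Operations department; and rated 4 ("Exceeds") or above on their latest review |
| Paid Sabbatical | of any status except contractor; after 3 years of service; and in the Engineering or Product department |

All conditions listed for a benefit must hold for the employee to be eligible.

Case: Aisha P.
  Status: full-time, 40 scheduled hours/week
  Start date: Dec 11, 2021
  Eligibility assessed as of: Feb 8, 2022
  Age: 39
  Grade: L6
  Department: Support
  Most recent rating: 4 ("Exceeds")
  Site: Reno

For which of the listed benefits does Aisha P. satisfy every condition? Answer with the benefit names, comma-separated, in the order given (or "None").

Travel Insurance

Service from Dec 11, 2021 to Feb 8, 2022: 59 days.
Commuter Stipend — service 59 days < 24 months (≈720 days) ✗ → not eligible.
Spot Bonus Program — service 59 days < 26 weeks (≈182 days) ✗ → not eligible.
Fitness Allowance — service 59 days < 24 months (≈720 days) ✗ → not eligible.
Travel Insurance — service 59 days ≥ 45 days ✓; rating 4 ≥ 2 ✓; grade L6 ≥ L2 ✓ → eligible.
Childcare Subsidy — service 59 days < 90 days ✗ → not eligible.
Paid Sabbatical — status full-time ✓ (not excluded); service 59 days < 3 years (≈1095 days) ✗ → not eligible.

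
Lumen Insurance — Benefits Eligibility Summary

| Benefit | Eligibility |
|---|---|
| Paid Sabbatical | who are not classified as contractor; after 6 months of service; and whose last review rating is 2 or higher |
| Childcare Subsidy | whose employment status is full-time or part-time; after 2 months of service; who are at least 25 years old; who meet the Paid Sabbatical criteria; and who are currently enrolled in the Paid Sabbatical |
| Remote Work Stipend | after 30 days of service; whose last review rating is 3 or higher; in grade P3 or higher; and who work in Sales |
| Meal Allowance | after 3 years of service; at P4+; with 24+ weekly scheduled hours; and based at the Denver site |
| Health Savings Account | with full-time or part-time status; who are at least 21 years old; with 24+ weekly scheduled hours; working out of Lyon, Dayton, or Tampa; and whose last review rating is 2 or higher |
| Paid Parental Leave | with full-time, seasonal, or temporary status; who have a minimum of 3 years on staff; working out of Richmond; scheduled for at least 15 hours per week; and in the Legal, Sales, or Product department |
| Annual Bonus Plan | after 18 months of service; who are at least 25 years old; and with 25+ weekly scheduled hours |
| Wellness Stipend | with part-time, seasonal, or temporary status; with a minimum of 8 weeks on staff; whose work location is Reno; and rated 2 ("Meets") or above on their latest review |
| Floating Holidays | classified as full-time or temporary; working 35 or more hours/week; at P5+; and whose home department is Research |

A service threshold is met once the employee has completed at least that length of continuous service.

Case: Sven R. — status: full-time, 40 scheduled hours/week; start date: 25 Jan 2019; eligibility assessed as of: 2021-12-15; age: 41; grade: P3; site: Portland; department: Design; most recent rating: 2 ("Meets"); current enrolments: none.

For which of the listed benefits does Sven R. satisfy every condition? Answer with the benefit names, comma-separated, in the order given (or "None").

Service from 25 Jan 2019 to 2021-12-15: 1055 days.
Paid Sabbatical — status full-time ✓ (not excluded); service 1055 days ≥ 6 months (≈180 days) ✓; rating 2 ≥ 2 ✓ → eligible.
Childcare Subsidy — status full-time ✓; service 1055 days ≥ 2 months (≈60 days) ✓; age 41 ≥ 25 ✓; eligible for Paid Sabbatical ✓; not enrolled in Paid Sabbatical ✗ → not eligible.
Remote Work Stipend — service 1055 days ≥ 30 days ✓; rating 2 < 3 ✗ → not eligible.
Meal Allowance — service 1055 days < 3 years (≈1095 days) ✗ → not eligible.
Health Savings Account — status full-time ✓; age 41 ≥ 21 ✓; 40 hrs/wk ≥ 24 ✓; site Portland ✗ (not Lyon, Dayton, or Tampa) → not eligible.
Paid Parental Leave — status full-time ✓; service 1055 days < 3 years (≈1095 days) ✗ → not eligible.
Annual Bonus Plan — service 1055 days ≥ 18 months (≈540 days) ✓; age 41 ≥ 25 ✓; 40 hrs/wk ≥ 25 ✓ → eligible.
Wellness Stipend — status full-time ✗ (requires part-time, seasonal, or temporary) → not eligible.
Floating Holidays — status full-time ✓; 40 hrs/wk ≥ 35 ✓; grade P3 < P5 ✗ → not eligible.

Paid Sabbatical, Annual Bonus Plan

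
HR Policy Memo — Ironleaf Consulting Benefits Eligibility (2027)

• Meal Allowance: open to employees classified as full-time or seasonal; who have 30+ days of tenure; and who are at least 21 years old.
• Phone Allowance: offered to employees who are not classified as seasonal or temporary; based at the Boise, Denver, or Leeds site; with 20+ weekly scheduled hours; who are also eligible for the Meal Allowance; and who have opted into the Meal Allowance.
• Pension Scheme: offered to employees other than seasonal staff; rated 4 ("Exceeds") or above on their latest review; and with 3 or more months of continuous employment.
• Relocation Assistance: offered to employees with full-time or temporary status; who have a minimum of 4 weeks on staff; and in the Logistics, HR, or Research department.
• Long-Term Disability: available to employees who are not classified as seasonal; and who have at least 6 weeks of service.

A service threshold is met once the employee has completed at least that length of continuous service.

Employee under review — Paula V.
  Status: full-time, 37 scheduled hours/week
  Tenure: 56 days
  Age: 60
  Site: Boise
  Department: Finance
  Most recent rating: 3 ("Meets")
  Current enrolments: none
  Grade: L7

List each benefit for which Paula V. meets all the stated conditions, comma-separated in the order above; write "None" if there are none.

Meal Allowance, Long-Term Disability

Meal Allowance — status full-time ✓; service 56 days ≥ 30 days ✓; age 60 ≥ 21 ✓ → eligible.
Phone Allowance — status full-time ✓ (not excluded); site Boise ✓; 37 hrs/wk ≥ 20 ✓; eligible for Meal Allowance ✓; not enrolled in Meal Allowance ✗ → not eligible.
Pension Scheme — status full-time ✓ (not excluded); rating 3 < 4 ✗ → not eligible.
Relocation Assistance — status full-time ✓; service 56 days ≥ 4 weeks (≈28 days) ✓; dept Finance ✗ → not eligible.
Long-Term Disability — status full-time ✓ (not excluded); service 56 days ≥ 6 weeks (≈42 days) ✓ → eligible.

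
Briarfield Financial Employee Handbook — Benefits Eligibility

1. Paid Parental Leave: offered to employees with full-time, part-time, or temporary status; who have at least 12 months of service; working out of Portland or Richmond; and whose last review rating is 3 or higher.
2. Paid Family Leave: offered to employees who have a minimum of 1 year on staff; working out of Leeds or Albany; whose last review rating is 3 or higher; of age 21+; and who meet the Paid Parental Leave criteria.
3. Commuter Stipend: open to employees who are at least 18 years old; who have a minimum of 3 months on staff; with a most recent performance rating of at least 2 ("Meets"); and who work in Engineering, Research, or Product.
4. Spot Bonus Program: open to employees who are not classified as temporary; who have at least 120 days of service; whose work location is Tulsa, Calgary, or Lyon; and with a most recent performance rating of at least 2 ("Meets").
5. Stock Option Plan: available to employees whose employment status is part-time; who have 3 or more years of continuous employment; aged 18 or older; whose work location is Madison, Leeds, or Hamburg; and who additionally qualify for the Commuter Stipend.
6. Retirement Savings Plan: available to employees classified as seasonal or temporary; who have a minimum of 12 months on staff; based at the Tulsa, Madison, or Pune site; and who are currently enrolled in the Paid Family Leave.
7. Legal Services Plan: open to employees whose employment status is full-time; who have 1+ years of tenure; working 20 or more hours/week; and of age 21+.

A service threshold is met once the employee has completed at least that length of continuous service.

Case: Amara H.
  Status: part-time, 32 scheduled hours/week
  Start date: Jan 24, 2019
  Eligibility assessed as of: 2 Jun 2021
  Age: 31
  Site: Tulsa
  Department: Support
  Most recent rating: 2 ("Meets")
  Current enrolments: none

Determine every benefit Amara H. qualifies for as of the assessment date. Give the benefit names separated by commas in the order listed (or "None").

Spot Bonus Program

Service from Jan 24, 2019 to 2 Jun 2021: 860 days.
Paid Parental Leave — status part-time ✓; service 860 days ≥ 12 months (≈360 days) ✓; site Tulsa ✗ (not Portland or Richmond) → not eligible.
Paid Family Leave — service 860 days ≥ 1 year (≈365 days) ✓; site Tulsa ✗ (not Leeds or Albany) → not eligible.
Commuter Stipend — age 31 ≥ 18 ✓; service 860 days ≥ 3 months (≈90 days) ✓; rating 2 ≥ 2 ✓; dept Support ✗ → not eligible.
Spot Bonus Program — status part-time ✓ (not excluded); service 860 days ≥ 120 days ✓; site Tulsa ✓; rating 2 ≥ 2 ✓ → eligible.
Stock Option Plan — status part-time ✓; service 860 days < 3 years (≈1095 days) ✗ → not eligible.
Retirement Savings Plan — status part-time ✗ (requires seasonal or temporary) → not eligible.
Legal Services Plan — status part-time ✗ (requires full-time) → not eligible.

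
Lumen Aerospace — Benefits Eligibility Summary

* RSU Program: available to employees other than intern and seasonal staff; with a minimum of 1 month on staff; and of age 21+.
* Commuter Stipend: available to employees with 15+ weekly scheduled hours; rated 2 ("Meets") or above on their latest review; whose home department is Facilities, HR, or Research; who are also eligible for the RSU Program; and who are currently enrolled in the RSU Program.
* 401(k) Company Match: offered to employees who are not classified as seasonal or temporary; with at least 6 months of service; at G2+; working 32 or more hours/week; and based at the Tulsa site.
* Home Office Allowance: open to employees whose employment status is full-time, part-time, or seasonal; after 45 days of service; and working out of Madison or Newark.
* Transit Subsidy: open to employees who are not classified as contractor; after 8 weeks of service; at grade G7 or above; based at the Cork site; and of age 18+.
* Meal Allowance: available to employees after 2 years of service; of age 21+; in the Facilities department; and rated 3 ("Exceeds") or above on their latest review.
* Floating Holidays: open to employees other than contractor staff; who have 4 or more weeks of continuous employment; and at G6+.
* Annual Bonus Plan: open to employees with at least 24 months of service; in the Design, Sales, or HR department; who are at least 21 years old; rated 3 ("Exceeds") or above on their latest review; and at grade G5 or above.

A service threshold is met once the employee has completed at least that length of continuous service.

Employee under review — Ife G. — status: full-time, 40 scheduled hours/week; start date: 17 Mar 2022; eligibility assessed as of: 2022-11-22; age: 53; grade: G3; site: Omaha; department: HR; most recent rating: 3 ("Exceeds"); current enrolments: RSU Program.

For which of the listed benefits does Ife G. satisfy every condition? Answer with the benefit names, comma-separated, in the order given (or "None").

Service from 17 Mar 2022 to 2022-11-22: 250 days.
RSU Program — status full-time ✓ (not excluded); service 250 days ≥ 1 month (≈30 days) ✓; age 53 ≥ 21 ✓ → eligible.
Commuter Stipend — 40 hrs/wk ≥ 15 ✓; rating 3 ≥ 2 ✓; dept HR ✓; eligible for RSU Program ✓; enrolled in RSU Program ✓ → eligible.
401(k) Company Match — status full-time ✓ (not excluded); service 250 days ≥ 6 months (≈180 days) ✓; grade G3 ≥ G2 ✓; 40 hrs/wk ≥ 32 ✓; site Omaha ✗ (not Tulsa) → not eligible.
Home Office Allowance — status full-time ✓; service 250 days ≥ 45 days ✓; site Omaha ✗ (not Madison or Newark) → not eligible.
Transit Subsidy — status full-time ✓ (not excluded); service 250 days ≥ 8 weeks (≈56 days) ✓; grade G3 < G7 ✗ → not eligible.
Meal Allowance — service 250 days < 2 years (≈730 days) ✗ → not eligible.
Floating Holidays — status full-time ✓ (not excluded); service 250 days ≥ 4 weeks (≈28 days) ✓; grade G3 < G6 ✗ → not eligible.
Annual Bonus Plan — service 250 days < 24 months (≈720 days) ✗ → not eligible.

RSU Program, Commuter Stipend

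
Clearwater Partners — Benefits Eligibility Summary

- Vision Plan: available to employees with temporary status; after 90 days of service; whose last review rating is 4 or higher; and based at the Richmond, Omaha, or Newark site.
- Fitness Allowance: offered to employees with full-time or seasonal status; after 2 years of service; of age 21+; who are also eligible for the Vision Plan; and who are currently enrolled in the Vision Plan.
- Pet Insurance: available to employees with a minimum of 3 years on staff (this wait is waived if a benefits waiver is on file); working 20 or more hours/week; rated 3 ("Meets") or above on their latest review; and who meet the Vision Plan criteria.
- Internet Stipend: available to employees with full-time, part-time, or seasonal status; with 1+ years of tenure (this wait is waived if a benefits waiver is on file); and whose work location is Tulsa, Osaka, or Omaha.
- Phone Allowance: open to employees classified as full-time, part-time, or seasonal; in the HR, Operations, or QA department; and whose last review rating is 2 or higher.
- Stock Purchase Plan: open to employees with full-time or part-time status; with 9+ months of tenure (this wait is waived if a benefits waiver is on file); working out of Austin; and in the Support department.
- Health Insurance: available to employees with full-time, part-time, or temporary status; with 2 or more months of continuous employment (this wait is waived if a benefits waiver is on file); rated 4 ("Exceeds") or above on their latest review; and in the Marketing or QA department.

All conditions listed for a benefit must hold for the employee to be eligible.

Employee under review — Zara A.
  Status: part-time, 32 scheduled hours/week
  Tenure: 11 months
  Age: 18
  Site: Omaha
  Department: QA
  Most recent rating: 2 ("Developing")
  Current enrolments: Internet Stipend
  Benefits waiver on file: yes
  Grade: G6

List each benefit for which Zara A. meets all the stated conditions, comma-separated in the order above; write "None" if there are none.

Vision Plan — status part-time ✗ (requires temporary) → not eligible.
Fitness Allowance — status part-time ✗ (requires full-time or seasonal) → not eligible.
Pet Insurance — benefits waiver on file ✓; 32 hrs/wk ≥ 20 ✓; rating 2 < 3 ✗ → not eligible.
Internet Stipend — status part-time ✓; benefits waiver on file ✓; site Omaha ✓ → eligible.
Phone Allowance — status part-time ✓; dept QA ✓; rating 2 ≥ 2 ✓ → eligible.
Stock Purchase Plan — status part-time ✓; benefits waiver on file ✓; site Omaha ✗ (not Austin) → not eligible.
Health Insurance — status part-time ✓; benefits waiver on file ✓; rating 2 < 4 ✗ → not eligible.

Internet Stipend, Phone Allowance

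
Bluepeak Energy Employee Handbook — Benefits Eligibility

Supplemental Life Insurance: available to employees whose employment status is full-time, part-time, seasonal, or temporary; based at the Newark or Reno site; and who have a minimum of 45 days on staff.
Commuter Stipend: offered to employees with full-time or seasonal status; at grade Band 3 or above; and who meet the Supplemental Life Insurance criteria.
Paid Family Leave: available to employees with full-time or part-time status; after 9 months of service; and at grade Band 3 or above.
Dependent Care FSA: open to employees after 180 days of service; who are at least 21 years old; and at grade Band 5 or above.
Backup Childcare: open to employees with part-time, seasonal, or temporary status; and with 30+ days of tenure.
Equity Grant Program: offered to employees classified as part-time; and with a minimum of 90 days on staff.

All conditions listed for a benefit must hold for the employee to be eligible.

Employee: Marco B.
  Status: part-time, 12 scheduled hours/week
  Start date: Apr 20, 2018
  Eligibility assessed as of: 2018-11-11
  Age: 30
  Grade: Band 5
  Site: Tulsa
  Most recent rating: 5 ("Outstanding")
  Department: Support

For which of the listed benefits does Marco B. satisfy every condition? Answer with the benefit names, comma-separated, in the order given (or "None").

Service from Apr 20, 2018 to 2018-11-11: 205 days.
Supplemental Life Insurance — status part-time ✓; site Tulsa ✗ (not Newark or Reno) → not eligible.
Commuter Stipend — status part-time ✗ (requires full-time or seasonal) → not eligible.
Paid Family Leave — status part-time ✓; service 205 days < 9 months (≈270 days) ✗ → not eligible.
Dependent Care FSA — service 205 days ≥ 180 days ✓; age 30 ≥ 21 ✓; grade Band 5 ≥ Band 5 ✓ → eligible.
Backup Childcare — status part-time ✓; service 205 days ≥ 30 days ✓ → eligible.
Equity Grant Program — status part-time ✓; service 205 days ≥ 90 days ✓ → eligible.

Dependent Care FSA, Backup Childcare, Equity Grant Program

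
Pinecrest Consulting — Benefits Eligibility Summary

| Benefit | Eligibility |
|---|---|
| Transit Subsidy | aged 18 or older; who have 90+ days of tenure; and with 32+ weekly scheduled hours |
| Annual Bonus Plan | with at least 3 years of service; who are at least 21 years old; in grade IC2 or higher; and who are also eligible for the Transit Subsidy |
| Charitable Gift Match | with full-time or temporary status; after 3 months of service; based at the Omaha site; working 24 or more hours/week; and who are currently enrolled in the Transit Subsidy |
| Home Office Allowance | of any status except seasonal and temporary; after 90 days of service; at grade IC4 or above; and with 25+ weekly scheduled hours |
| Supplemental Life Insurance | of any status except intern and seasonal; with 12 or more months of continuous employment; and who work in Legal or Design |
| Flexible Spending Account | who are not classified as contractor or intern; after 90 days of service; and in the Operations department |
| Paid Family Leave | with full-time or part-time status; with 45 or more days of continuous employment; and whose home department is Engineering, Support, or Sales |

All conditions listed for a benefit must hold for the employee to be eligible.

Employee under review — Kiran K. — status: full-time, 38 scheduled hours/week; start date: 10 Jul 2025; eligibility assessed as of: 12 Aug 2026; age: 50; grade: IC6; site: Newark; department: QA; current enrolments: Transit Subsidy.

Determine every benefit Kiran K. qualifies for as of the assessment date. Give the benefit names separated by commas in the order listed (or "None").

Transit Subsidy, Home Office Allowance

Service from 10 Jul 2025 to 12 Aug 2026: 398 days.
Transit Subsidy — age 50 ≥ 18 ✓; service 398 days ≥ 90 days ✓; 38 hrs/wk ≥ 32 ✓ → eligible.
Annual Bonus Plan — service 398 days < 3 years (≈1095 days) ✗ → not eligible.
Charitable Gift Match — status full-time ✓; service 398 days ≥ 3 months (≈90 days) ✓; site Newark ✗ (not Omaha) → not eligible.
Home Office Allowance — status full-time ✓ (not excluded); service 398 days ≥ 90 days ✓; grade IC6 ≥ IC4 ✓; 38 hrs/wk ≥ 25 ✓ → eligible.
Supplemental Life Insurance — status full-time ✓ (not excluded); service 398 days ≥ 12 months (≈360 days) ✓; dept QA ✗ → not eligible.
Flexible Spending Account — status full-time ✓ (not excluded); service 398 days ≥ 90 days ✓; dept QA ✗ → not eligible.
Paid Family Leave — status full-time ✓; service 398 days ≥ 45 days ✓; dept QA ✗ → not eligible.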